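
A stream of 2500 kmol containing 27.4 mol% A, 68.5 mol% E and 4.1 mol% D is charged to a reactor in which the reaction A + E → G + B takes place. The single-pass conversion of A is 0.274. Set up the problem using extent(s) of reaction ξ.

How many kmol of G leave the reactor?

188 kmol

A reacted = 0.274 × 685 = 187.7 kmol; ν_A = −1, so ξ = 187.7/1 = 187.7 kmol.
Outlet amounts (n = n₀ + ν ξ):
  A: 685 − 1(187.7) = 497.3
  E: 1712 − 1(187.7) = 1525
  G: 0 + 1(187.7) = 187.7
  B: 0 + 1(187.7) = 187.7
  D: 102.5 (inert)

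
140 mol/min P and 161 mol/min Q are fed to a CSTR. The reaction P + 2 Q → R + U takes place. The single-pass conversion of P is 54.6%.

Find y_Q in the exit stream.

P reacted = 0.546 × 140 = 76.44 mol/min; ν_P = −1, so ξ = 76.44/1 = 76.44 mol/min.
Outlet amounts (n = n₀ + ν ξ):
  P: 140 − 1(76.44) = 63.56
  Q: 161 − 2(76.44) = 8.12
  R: 0 + 1(76.44) = 76.44
  U: 0 + 1(76.44) = 76.44
Total out = 224.6 mol/min; y_Q = 8.12 / 224.6 = 0.03616.

0.0362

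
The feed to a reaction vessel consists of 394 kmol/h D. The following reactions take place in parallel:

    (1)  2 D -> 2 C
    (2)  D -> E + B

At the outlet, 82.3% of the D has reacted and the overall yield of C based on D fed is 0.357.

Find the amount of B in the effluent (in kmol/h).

184 kmol/h

Yield of C: 2ξ₁ / 394 = 0.357 → ξ₁ = 70.33 kmol/h.
Conversion of D: 2ξ₁ + 1ξ₂ = 0.823 × 394 = 324.3 → ξ₂ = 183.6 kmol/h.
Outlet amounts (n = n₀ + Σ ν·ξ):
  D: 394 − 2(70.33) − 1(183.6) = 69.74
  C: 0 + 2(70.33) = 140.7
  E: 0 + 1(183.6) = 183.6
  B: 0 + 1(183.6) = 183.6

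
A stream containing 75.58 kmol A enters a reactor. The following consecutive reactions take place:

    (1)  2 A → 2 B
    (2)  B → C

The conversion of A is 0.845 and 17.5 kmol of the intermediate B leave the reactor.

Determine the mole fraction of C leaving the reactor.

Conversion of A: A consumed = 2ξ₁ = 0.845 × 75.58 → ξ₁ = 31.93 kmol.
B balance: n_B = 0 + 2ξ₁ − 1ξ₂ = 17.5 → ξ₂ = (2·31.93 − 17.5)/1 = 46.37 kmol.
Outlet amounts (n = n₀ + Σ ν·ξ):
  A: 75.58 − 2(31.93) = 11.71
  B: 0 + 2(31.93) − 1(46.37) = 17.5
  C: 0 + 1(46.37) = 46.37
Total out = 75.58 kmol; y_C = 46.37 / 75.58 = 0.6135.

0.613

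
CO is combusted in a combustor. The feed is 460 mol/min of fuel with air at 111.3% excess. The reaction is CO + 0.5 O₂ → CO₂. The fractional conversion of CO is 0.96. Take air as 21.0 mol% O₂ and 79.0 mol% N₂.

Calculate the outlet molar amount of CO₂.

Stoichiometric O₂ = 0.5 × 460 = 230 mol/min; O₂ fed = 230 × 2.113 = 486 mol/min.
N₂ fed = 486 × 79/21 = 1828 mol/min.
Fuel reacted = 0.96 × 460 → ξ = 441.6 mol/min.
Outlet (n = n₀ + ν ξ):
  CO: 460 − 1(441.6) = 18.4
  O₂: 486 − 0.5(441.6) = 265.2
  N₂: 1828 (inert)
  CO₂: 0 + 1(441.6) = 441.6

442 mol/min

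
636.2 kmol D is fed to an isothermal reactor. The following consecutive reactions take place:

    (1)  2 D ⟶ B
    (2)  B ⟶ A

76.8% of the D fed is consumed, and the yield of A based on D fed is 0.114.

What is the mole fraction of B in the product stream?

0.438

Conversion of D: D consumed = 2ξ₁ = 0.768 × 636.2 → ξ₁ = 244.3 kmol.
Yield of A: 1ξ₂ / 636.2 = 0.114 → ξ₂ = 72.53 kmol.
Outlet amounts (n = n₀ + Σ ν·ξ):
  D: 636.2 − 2(244.3) = 147.6
  B: 0 + 1(244.3) − 1(72.53) = 171.8
  A: 0 + 1(72.53) = 72.53
Total out = 391.9 kmol; y_B = 171.8 / 391.9 = 0.4383.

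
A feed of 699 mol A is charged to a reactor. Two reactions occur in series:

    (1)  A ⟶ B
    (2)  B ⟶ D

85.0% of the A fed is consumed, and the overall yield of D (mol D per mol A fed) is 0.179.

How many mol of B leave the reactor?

469 mol

Conversion of A: A consumed = 1ξ₁ = 0.85 × 699 → ξ₁ = 594.1 mol.
Yield of D: 1ξ₂ / 699 = 0.179 → ξ₂ = 125.1 mol.
Outlet amounts (n = n₀ + Σ ν·ξ):
  A: 699 − 1(594.1) = 104.9
  B: 0 + 1(594.1) − 1(125.1) = 469
  D: 0 + 1(125.1) = 125.1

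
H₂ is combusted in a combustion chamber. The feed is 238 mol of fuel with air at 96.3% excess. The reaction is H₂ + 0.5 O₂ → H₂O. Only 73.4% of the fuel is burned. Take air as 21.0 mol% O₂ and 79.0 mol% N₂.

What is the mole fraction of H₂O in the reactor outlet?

Stoichiometric O₂ = 0.5 × 238 = 119 mol; O₂ fed = 119 × 1.963 = 233.6 mol.
N₂ fed = 233.6 × 79/21 = 878.8 mol.
Fuel reacted = 0.734 × 238 → ξ = 174.7 mol.
Outlet (n = n₀ + ν ξ):
  H₂: 238 − 1(174.7) = 63.31
  O₂: 233.6 − 0.5(174.7) = 146.3
  N₂: 878.8 (inert)
  H₂O: 0 + 1(174.7) = 174.7
Total out = 1263 mol; y_H₂O = 174.7 / 1263 = 0.1383.

0.138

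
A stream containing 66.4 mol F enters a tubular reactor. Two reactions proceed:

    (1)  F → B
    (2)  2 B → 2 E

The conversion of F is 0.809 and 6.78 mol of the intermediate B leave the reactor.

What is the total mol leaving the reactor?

66.4 mol

Conversion of F: F consumed = 1ξ₁ = 0.809 × 66.4 → ξ₁ = 53.72 mol.
B balance: n_B = 0 + 1ξ₁ − 2ξ₂ = 6.78 → ξ₂ = (1·53.72 − 6.78)/2 = 23.47 mol.
Outlet amounts (n = n₀ + Σ ν·ξ):
  F: 66.4 − 1(53.72) = 12.68
  B: 0 + 1(53.72) − 2(23.47) = 6.78
  E: 0 + 2(23.47) = 46.94
Total out = 12.68 + 6.78 + 46.94 = 66.4 mol.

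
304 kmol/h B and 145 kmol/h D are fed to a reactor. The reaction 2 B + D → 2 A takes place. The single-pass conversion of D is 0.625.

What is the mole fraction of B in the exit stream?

D reacted = 0.625 × 145 = 90.62 kmol/h; ν_D = −1, so ξ = 90.62/1 = 90.62 kmol/h.
Outlet amounts (n = n₀ + ν ξ):
  B: 304 − 2(90.62) = 122.8
  D: 145 − 1(90.62) = 54.38
  A: 0 + 2(90.62) = 181.2
Total out = 358.4 kmol/h; y_B = 122.8 / 358.4 = 0.3425.

0.343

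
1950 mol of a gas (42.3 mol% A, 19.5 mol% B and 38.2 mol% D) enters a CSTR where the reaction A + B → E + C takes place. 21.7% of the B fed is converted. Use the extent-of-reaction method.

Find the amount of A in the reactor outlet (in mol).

742 mol

B reacted = 0.217 × 380.2 = 82.51 mol; ν_B = −1, so ξ = 82.51/1 = 82.51 mol.
Outlet amounts (n = n₀ + ν ξ):
  A: 824.9 − 1(82.51) = 742.3
  B: 380.2 − 1(82.51) = 297.7
  E: 0 + 1(82.51) = 82.51
  C: 0 + 1(82.51) = 82.51
  D: 744.9 (inert)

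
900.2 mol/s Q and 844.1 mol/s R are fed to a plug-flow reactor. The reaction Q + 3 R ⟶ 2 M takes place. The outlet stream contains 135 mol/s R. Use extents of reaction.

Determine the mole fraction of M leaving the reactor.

0.372

For R: n = n₀ − 3ξ → 135 = 844.1 − 3ξ, giving ξ = 236.4 mol/s.
Outlet amounts (n = n₀ + ν ξ):
  Q: 900.2 − 1(236.4) = 663.8
  R: 844.1 − 3(236.4) = 135
  M: 0 + 2(236.4) = 472.7
Total out = 1272 mol/s; y_M = 472.7 / 1272 = 0.3718.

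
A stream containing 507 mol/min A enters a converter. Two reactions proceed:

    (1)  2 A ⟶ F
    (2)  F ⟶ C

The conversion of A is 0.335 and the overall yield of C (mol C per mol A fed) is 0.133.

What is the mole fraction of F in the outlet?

Conversion of A: A consumed = 2ξ₁ = 0.335 × 507 → ξ₁ = 84.92 mol/min.
Yield of C: 1ξ₂ / 507 = 0.133 → ξ₂ = 67.43 mol/min.
Outlet amounts (n = n₀ + Σ ν·ξ):
  A: 507 − 2(84.92) = 337.2
  F: 0 + 1(84.92) − 1(67.43) = 17.49
  C: 0 + 1(67.43) = 67.43
Total out = 422.1 mol/min; y_F = 17.49 / 422.1 = 0.04144.

0.0414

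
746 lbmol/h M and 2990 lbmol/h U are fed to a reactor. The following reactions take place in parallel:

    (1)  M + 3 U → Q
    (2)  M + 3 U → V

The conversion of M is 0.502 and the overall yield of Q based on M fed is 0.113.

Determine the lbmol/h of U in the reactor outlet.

1870 lbmol/h

Yield of Q: 1ξ₁ / 746 = 0.113 → ξ₁ = 84.3 lbmol/h.
Conversion of M: 1ξ₁ + 1ξ₂ = 0.502 × 746 = 374.5 → ξ₂ = 290.2 lbmol/h.
Outlet amounts (n = n₀ + Σ ν·ξ):
  M: 746 − 1(84.3) − 1(290.2) = 371.5
  U: 2990 − 3(84.3) − 3(290.2) = 1867
  Q: 0 + 1(84.3) = 84.3
  V: 0 + 1(290.2) = 290.2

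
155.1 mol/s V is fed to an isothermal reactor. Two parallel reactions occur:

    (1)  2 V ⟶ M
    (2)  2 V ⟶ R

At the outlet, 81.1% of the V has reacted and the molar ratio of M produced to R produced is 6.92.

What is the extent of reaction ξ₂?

ξ₂ = 7.94 mol/s

Conversion of V: V consumed = 0.811 × 155.1 = 125.8 mol/s = 2ξ₁ + 2ξ₂.
Selectivity: 1ξ₁ / (1ξ₂) = 6.92 → ξ₁ = 6.92 ξ₂.
Substitute: (2·6.92 + 2) ξ₂ = 125.8 → ξ₂ = 7.941 mol/s, ξ₁ = 54.95 mol/s.
Outlet amounts (n = n₀ + Σ ν·ξ):
  V: 155.1 − 2(54.95) − 2(7.941) = 29.31
  M: 0 + 1(54.95) = 54.95
  R: 0 + 1(7.941) = 7.941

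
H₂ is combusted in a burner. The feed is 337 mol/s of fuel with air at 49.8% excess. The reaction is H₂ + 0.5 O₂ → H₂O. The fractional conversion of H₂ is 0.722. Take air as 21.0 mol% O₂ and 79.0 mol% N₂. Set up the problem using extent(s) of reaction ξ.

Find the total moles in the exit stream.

1420 mol/s

Stoichiometric O₂ = 0.5 × 337 = 168.5 mol/s; O₂ fed = 168.5 × 1.498 = 252.4 mol/s.
N₂ fed = 252.4 × 79/21 = 949.6 mol/s.
Fuel reacted = 0.722 × 337 → ξ = 243.3 mol/s.
Outlet (n = n₀ + ν ξ):
  H₂: 337 − 1(243.3) = 93.69
  O₂: 252.4 − 0.5(243.3) = 130.8
  N₂: 949.6 (inert)
  H₂O: 0 + 1(243.3) = 243.3
Total out = 93.69 + 130.8 + 949.6 + 243.3 = 1417 mol/s.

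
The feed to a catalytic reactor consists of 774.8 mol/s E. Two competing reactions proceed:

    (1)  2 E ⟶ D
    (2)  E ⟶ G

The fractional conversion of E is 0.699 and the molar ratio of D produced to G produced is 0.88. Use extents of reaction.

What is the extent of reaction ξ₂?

Conversion of E: E consumed = 0.699 × 774.8 = 541.6 mol/s = 2ξ₁ + 1ξ₂.
Selectivity: 1ξ₁ / (1ξ₂) = 0.88 → ξ₁ = 0.88 ξ₂.
Substitute: (2·0.88 + 1) ξ₂ = 541.6 → ξ₂ = 196.2 mol/s, ξ₁ = 172.7 mol/s.
Outlet amounts (n = n₀ + Σ ν·ξ):
  E: 774.8 − 2(172.7) − 1(196.2) = 233.2
  D: 0 + 1(172.7) = 172.7
  G: 0 + 1(196.2) = 196.2

ξ₂ = 196 mol/s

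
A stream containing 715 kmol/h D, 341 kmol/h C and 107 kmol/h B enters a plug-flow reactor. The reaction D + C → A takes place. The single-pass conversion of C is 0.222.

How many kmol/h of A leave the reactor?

C reacted = 0.222 × 341 = 75.7 kmol/h; ν_C = −1, so ξ = 75.7/1 = 75.7 kmol/h.
Outlet amounts (n = n₀ + ν ξ):
  D: 715 − 1(75.7) = 639.3
  C: 341 − 1(75.7) = 265.3
  A: 0 + 1(75.7) = 75.7
  B: 107 (inert)

75.7 kmol/h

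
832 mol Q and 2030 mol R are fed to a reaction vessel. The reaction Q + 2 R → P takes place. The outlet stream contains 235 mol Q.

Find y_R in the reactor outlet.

For Q: n = n₀ − 1ξ → 235 = 832 − 1ξ, giving ξ = 597 mol.
Outlet amounts (n = n₀ + ν ξ):
  Q: 832 − 1(597) = 235
  R: 2030 − 2(597) = 836
  P: 0 + 1(597) = 597
Total out = 1668 mol; y_R = 836 / 1668 = 0.5012.

0.501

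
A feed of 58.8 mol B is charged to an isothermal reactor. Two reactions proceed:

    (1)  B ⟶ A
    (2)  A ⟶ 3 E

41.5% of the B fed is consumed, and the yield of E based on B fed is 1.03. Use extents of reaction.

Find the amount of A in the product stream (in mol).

Conversion of B: B consumed = 1ξ₁ = 0.415 × 58.8 → ξ₁ = 24.4 mol.
Yield of E: 3ξ₂ / 58.8 = 1.03 → ξ₂ = 20.19 mol.
Outlet amounts (n = n₀ + Σ ν·ξ):
  B: 58.8 − 1(24.4) = 34.4
  A: 0 + 1(24.4) − 1(20.19) = 4.214
  E: 0 + 3(20.19) = 60.56

4.21 mol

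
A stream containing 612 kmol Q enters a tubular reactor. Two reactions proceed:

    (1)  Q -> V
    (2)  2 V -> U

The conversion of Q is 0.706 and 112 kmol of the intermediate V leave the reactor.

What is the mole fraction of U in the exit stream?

Conversion of Q: Q consumed = 1ξ₁ = 0.706 × 612 → ξ₁ = 432.1 kmol.
V balance: n_V = 0 + 1ξ₁ − 2ξ₂ = 112 → ξ₂ = (1·432.1 − 112)/2 = 160 kmol.
Outlet amounts (n = n₀ + Σ ν·ξ):
  Q: 612 − 1(432.1) = 179.9
  V: 0 + 1(432.1) − 2(160) = 112
  U: 0 + 1(160) = 160
Total out = 452 kmol; y_U = 160 / 452 = 0.3541.

0.354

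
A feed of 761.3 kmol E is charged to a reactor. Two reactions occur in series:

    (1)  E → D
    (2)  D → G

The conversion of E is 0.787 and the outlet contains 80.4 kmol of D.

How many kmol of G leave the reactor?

519 kmol

Conversion of E: E consumed = 1ξ₁ = 0.787 × 761.3 → ξ₁ = 599.1 kmol.
D balance: n_D = 0 + 1ξ₁ − 1ξ₂ = 80.4 → ξ₂ = (1·599.1 − 80.4)/1 = 518.7 kmol.
Outlet amounts (n = n₀ + Σ ν·ξ):
  E: 761.3 − 1(599.1) = 162.2
  D: 0 + 1(599.1) − 1(518.7) = 80.4
  G: 0 + 1(518.7) = 518.7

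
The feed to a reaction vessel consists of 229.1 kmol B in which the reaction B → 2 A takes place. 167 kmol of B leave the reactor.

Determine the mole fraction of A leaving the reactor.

0.427

For B: n = n₀ − 1ξ → 167 = 229.1 − 1ξ, giving ξ = 62.1 kmol.
Outlet amounts (n = n₀ + ν ξ):
  B: 229.1 − 1(62.1) = 167
  A: 0 + 2(62.1) = 124.2
Total out = 291.2 kmol; y_A = 124.2 / 291.2 = 0.4265.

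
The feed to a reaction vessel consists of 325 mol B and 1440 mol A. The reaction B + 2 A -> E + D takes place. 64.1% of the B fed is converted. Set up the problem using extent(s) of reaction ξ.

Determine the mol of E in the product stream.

208 mol

B reacted = 0.641 × 325 = 208.3 mol; ν_B = −1, so ξ = 208.3/1 = 208.3 mol.
Outlet amounts (n = n₀ + ν ξ):
  B: 325 − 1(208.3) = 116.7
  A: 1440 − 2(208.3) = 1023
  E: 0 + 1(208.3) = 208.3
  D: 0 + 1(208.3) = 208.3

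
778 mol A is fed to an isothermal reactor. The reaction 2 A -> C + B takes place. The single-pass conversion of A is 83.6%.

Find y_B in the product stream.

0.418

A reacted = 0.836 × 778 = 650.4 mol; ν_A = −2, so ξ = 650.4/2 = 325.2 mol.
Outlet amounts (n = n₀ + ν ξ):
  A: 778 − 2(325.2) = 127.6
  C: 0 + 1(325.2) = 325.2
  B: 0 + 1(325.2) = 325.2
Total out = 778 mol; y_B = 325.2 / 778 = 0.418.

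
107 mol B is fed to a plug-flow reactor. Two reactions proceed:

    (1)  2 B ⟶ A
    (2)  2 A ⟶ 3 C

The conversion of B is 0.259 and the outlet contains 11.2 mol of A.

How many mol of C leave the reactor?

3.98 mol

Conversion of B: B consumed = 2ξ₁ = 0.259 × 107 → ξ₁ = 13.86 mol.
A balance: n_A = 0 + 1ξ₁ − 2ξ₂ = 11.2 → ξ₂ = (1·13.86 − 11.2)/2 = 1.328 mol.
Outlet amounts (n = n₀ + Σ ν·ξ):
  B: 107 − 2(13.86) = 79.29
  A: 0 + 1(13.86) − 2(1.328) = 11.2
  C: 0 + 3(1.328) = 3.985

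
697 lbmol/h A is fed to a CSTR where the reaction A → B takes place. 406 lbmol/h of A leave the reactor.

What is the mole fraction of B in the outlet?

0.418

For A: n = n₀ − 1ξ → 406 = 697 − 1ξ, giving ξ = 291 lbmol/h.
Outlet amounts (n = n₀ + ν ξ):
  A: 697 − 1(291) = 406
  B: 0 + 1(291) = 291
Total out = 697 lbmol/h; y_B = 291 / 697 = 0.4175.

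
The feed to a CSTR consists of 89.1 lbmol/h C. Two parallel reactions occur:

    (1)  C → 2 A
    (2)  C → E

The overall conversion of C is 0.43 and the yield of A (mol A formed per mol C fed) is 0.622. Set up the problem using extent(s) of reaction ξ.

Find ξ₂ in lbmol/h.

ξ₂ = 10.6 lbmol/h

Yield of A: 2ξ₁ / 89.1 = 0.622 → ξ₁ = 27.71 lbmol/h.
Conversion of C: 1ξ₁ + 1ξ₂ = 0.43 × 89.1 = 38.31 → ξ₂ = 10.6 lbmol/h.
Outlet amounts (n = n₀ + Σ ν·ξ):
  C: 89.1 − 1(27.71) − 1(10.6) = 50.79
  A: 0 + 2(27.71) = 55.42
  E: 0 + 1(10.6) = 10.6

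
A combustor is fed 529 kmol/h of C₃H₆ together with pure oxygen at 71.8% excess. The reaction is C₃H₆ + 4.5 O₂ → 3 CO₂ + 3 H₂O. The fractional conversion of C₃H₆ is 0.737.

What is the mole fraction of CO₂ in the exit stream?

Stoichiometric O₂ = 4.5 × 529 = 2380 kmol/h; O₂ fed = 2380 × 1.718 = 4090 kmol/h.
Fuel reacted = 0.737 × 529 → ξ = 389.9 kmol/h.
Outlet (n = n₀ + ν ξ):
  C₃H₆: 529 − 1(389.9) = 139.1
  O₂: 4090 − 4.5(389.9) = 2335
  CO₂: 0 + 3(389.9) = 1170
  H₂O: 0 + 3(389.9) = 1170
Total out = 4814 kmol/h; y_CO₂ = 1170 / 4814 = 0.243.

0.243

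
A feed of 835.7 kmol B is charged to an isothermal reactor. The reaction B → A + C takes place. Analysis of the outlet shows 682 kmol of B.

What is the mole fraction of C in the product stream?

For B: n = n₀ − 1ξ → 682 = 835.7 − 1ξ, giving ξ = 153.7 kmol.
Outlet amounts (n = n₀ + ν ξ):
  B: 835.7 − 1(153.7) = 682
  A: 0 + 1(153.7) = 153.7
  C: 0 + 1(153.7) = 153.7
Total out = 989.4 kmol; y_C = 153.7 / 989.4 = 0.1553.

0.155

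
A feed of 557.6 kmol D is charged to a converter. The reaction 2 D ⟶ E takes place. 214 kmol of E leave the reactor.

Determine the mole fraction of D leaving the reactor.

0.377

For E: n = n₀ + 1ξ → 214 = 0 + 1ξ, giving ξ = 214 kmol.
Outlet amounts (n = n₀ + ν ξ):
  D: 557.6 − 2(214) = 129.6
  E: 0 + 1(214) = 214
Total out = 343.6 kmol; y_D = 129.6 / 343.6 = 0.3772.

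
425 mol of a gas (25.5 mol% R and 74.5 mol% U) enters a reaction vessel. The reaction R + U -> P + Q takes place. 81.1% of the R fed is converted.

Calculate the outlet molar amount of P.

87.9 mol

R reacted = 0.811 × 108.4 = 87.89 mol; ν_R = −1, so ξ = 87.89/1 = 87.89 mol.
Outlet amounts (n = n₀ + ν ξ):
  R: 108.4 − 1(87.89) = 20.48
  U: 316.6 − 1(87.89) = 228.7
  P: 0 + 1(87.89) = 87.89
  Q: 0 + 1(87.89) = 87.89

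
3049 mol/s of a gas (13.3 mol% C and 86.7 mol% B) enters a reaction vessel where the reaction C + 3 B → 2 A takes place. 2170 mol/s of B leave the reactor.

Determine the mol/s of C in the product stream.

248 mol/s

For B: n = n₀ − 3ξ → 2170 = 2643 − 3ξ, giving ξ = 157.8 mol/s.
Outlet amounts (n = n₀ + ν ξ):
  C: 405.5 − 1(157.8) = 247.7
  B: 2643 − 3(157.8) = 2170
  A: 0 + 2(157.8) = 315.7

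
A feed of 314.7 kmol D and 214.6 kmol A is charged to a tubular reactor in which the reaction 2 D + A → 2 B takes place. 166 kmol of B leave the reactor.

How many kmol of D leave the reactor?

For B: n = n₀ + 2ξ → 166 = 0 + 2ξ, giving ξ = 83 kmol.
Outlet amounts (n = n₀ + ν ξ):
  D: 314.7 − 2(83) = 148.7
  A: 214.6 − 1(83) = 131.6
  B: 0 + 2(83) = 166

149 kmol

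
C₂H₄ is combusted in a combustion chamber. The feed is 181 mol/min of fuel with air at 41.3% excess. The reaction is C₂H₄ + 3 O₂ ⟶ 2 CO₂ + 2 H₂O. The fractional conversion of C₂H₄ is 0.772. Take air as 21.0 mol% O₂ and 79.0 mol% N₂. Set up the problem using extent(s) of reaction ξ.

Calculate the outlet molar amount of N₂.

2890 mol/min

Stoichiometric O₂ = 3 × 181 = 543 mol/min; O₂ fed = 543 × 1.413 = 767.3 mol/min.
N₂ fed = 767.3 × 79/21 = 2886 mol/min.
Fuel reacted = 0.772 × 181 → ξ = 139.7 mol/min.
Outlet (n = n₀ + ν ξ):
  C₂H₄: 181 − 1(139.7) = 41.27
  O₂: 767.3 − 3(139.7) = 348.1
  N₂: 2886 (inert)
  CO₂: 0 + 2(139.7) = 279.5
  H₂O: 0 + 2(139.7) = 279.5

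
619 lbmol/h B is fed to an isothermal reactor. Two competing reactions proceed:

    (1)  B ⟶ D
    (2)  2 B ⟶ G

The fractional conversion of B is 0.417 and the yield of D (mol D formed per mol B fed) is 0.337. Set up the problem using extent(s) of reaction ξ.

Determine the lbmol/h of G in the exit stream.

24.8 lbmol/h

Yield of D: 1ξ₁ / 619 = 0.337 → ξ₁ = 208.6 lbmol/h.
Conversion of B: 1ξ₁ + 2ξ₂ = 0.417 × 619 = 258.1 → ξ₂ = 24.76 lbmol/h.
Outlet amounts (n = n₀ + Σ ν·ξ):
  B: 619 − 1(208.6) − 2(24.76) = 360.9
  D: 0 + 1(208.6) = 208.6
  G: 0 + 1(24.76) = 24.76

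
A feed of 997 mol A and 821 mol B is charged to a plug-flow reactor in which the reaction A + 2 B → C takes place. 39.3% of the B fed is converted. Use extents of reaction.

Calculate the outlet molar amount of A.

836 mol

B reacted = 0.393 × 821 = 322.7 mol; ν_B = −2, so ξ = 322.7/2 = 161.3 mol.
Outlet amounts (n = n₀ + ν ξ):
  A: 997 − 1(161.3) = 835.7
  B: 821 − 2(161.3) = 498.3
  C: 0 + 1(161.3) = 161.3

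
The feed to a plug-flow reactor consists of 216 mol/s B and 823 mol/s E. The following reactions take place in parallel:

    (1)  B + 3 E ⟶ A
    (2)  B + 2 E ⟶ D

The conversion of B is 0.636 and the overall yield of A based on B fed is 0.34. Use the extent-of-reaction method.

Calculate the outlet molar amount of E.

Yield of A: 1ξ₁ / 216 = 0.34 → ξ₁ = 73.44 mol/s.
Conversion of B: 1ξ₁ + 1ξ₂ = 0.636 × 216 = 137.4 → ξ₂ = 63.94 mol/s.
Outlet amounts (n = n₀ + Σ ν·ξ):
  B: 216 − 1(73.44) − 1(63.94) = 78.62
  E: 823 − 3(73.44) − 2(63.94) = 474.8
  A: 0 + 1(73.44) = 73.44
  D: 0 + 1(63.94) = 63.94

475 mol/s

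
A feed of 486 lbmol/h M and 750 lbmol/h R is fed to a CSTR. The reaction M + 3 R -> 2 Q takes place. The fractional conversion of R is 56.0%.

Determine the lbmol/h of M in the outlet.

R reacted = 0.56 × 750 = 420 lbmol/h; ν_R = −3, so ξ = 420/3 = 140 lbmol/h.
Outlet amounts (n = n₀ + ν ξ):
  M: 486 − 1(140) = 346
  R: 750 − 3(140) = 330
  Q: 0 + 2(140) = 280

346 lbmol/h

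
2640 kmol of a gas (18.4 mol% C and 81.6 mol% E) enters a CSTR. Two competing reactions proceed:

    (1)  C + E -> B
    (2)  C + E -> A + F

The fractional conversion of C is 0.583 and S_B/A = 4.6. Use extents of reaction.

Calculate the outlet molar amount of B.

233 kmol

Conversion of C: C consumed = 0.583 × 485.8 = 283.2 kmol = 1ξ₁ + 1ξ₂.
Selectivity: 1ξ₁ / (1ξ₂) = 4.6 → ξ₁ = 4.6 ξ₂.
Substitute: (1·4.6 + 1) ξ₂ = 283.2 → ξ₂ = 50.57 kmol, ξ₁ = 232.6 kmol.
Outlet amounts (n = n₀ + Σ ν·ξ):
  C: 485.8 − 1(232.6) − 1(50.57) = 202.6
  E: 2154 − 1(232.6) − 1(50.57) = 1871
  B: 0 + 1(232.6) = 232.6
  A: 0 + 1(50.57) = 50.57
  F: 0 + 1(50.57) = 50.57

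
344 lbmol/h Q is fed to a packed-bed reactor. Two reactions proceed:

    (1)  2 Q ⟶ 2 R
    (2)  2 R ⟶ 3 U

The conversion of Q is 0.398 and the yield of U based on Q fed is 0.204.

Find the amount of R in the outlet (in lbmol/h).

Conversion of Q: Q consumed = 2ξ₁ = 0.398 × 344 → ξ₁ = 68.46 lbmol/h.
Yield of U: 3ξ₂ / 344 = 0.204 → ξ₂ = 23.39 lbmol/h.
Outlet amounts (n = n₀ + Σ ν·ξ):
  Q: 344 − 2(68.46) = 207.1
  R: 0 + 2(68.46) − 2(23.39) = 90.13
  U: 0 + 3(23.39) = 70.18

90.1 lbmol/h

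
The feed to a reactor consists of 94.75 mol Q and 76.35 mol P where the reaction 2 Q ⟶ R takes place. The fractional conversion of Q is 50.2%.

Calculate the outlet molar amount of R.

Q reacted = 0.502 × 94.75 = 47.56 mol; ν_Q = −2, so ξ = 47.56/2 = 23.78 mol.
Outlet amounts (n = n₀ + ν ξ):
  Q: 94.75 − 2(23.78) = 47.19
  R: 0 + 1(23.78) = 23.78
  P: 76.35 (inert)

23.8 mol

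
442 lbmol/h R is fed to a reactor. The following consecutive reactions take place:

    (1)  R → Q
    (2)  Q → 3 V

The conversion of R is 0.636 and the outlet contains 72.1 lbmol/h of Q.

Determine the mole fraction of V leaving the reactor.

Conversion of R: R consumed = 1ξ₁ = 0.636 × 442 → ξ₁ = 281.1 lbmol/h.
Q balance: n_Q = 0 + 1ξ₁ − 1ξ₂ = 72.1 → ξ₂ = (1·281.1 − 72.1)/1 = 209 lbmol/h.
Outlet amounts (n = n₀ + Σ ν·ξ):
  R: 442 − 1(281.1) = 160.9
  Q: 0 + 1(281.1) − 1(209) = 72.1
  V: 0 + 3(209) = 627
Total out = 860 lbmol/h; y_V = 627 / 860 = 0.7291.

0.729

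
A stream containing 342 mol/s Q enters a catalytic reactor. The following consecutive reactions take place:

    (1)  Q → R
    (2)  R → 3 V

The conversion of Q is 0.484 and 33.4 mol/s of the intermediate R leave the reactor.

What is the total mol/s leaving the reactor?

Conversion of Q: Q consumed = 1ξ₁ = 0.484 × 342 → ξ₁ = 165.5 mol/s.
R balance: n_R = 0 + 1ξ₁ − 1ξ₂ = 33.4 → ξ₂ = (1·165.5 − 33.4)/1 = 132.1 mol/s.
Outlet amounts (n = n₀ + Σ ν·ξ):
  Q: 342 − 1(165.5) = 176.5
  R: 0 + 1(165.5) − 1(132.1) = 33.4
  V: 0 + 3(132.1) = 396.4
Total out = 176.5 + 33.4 + 396.4 = 606.3 mol/s.

606 mol/s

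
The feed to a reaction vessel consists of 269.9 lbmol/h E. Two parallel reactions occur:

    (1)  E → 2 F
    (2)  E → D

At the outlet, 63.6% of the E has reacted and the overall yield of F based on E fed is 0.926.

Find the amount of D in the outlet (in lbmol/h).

Yield of F: 2ξ₁ / 269.9 = 0.926 → ξ₁ = 125 lbmol/h.
Conversion of E: 1ξ₁ + 1ξ₂ = 0.636 × 269.9 = 171.7 → ξ₂ = 46.69 lbmol/h.
Outlet amounts (n = n₀ + Σ ν·ξ):
  E: 269.9 − 1(125) − 1(46.69) = 98.24
  F: 0 + 2(125) = 249.9
  D: 0 + 1(46.69) = 46.69

46.7 lbmol/h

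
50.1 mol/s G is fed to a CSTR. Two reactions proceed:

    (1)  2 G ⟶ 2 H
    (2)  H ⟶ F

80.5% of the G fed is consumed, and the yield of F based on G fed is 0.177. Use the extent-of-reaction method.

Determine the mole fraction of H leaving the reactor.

Conversion of G: G consumed = 2ξ₁ = 0.805 × 50.1 → ξ₁ = 20.17 mol/s.
Yield of F: 1ξ₂ / 50.1 = 0.177 → ξ₂ = 8.868 mol/s.
Outlet amounts (n = n₀ + Σ ν·ξ):
  G: 50.1 − 2(20.17) = 9.77
  H: 0 + 2(20.17) − 1(8.868) = 31.46
  F: 0 + 1(8.868) = 8.868
Total out = 50.1 mol/s; y_H = 31.46 / 50.1 = 0.628.

0.628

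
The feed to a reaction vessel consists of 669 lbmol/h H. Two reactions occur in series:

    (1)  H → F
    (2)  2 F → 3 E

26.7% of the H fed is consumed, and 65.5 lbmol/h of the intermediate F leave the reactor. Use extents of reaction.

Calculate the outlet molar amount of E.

170 lbmol/h

Conversion of H: H consumed = 1ξ₁ = 0.267 × 669 → ξ₁ = 178.6 lbmol/h.
F balance: n_F = 0 + 1ξ₁ − 2ξ₂ = 65.5 → ξ₂ = (1·178.6 − 65.5)/2 = 56.56 lbmol/h.
Outlet amounts (n = n₀ + Σ ν·ξ):
  H: 669 − 1(178.6) = 490.4
  F: 0 + 1(178.6) − 2(56.56) = 65.5
  E: 0 + 3(56.56) = 169.7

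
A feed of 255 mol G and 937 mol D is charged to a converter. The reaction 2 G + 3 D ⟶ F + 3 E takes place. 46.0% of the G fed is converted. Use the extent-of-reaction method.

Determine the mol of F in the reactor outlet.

58.7 mol

G reacted = 0.46 × 255 = 117.3 mol; ν_G = −2, so ξ = 117.3/2 = 58.65 mol.
Outlet amounts (n = n₀ + ν ξ):
  G: 255 − 2(58.65) = 137.7
  D: 937 − 3(58.65) = 761
  F: 0 + 1(58.65) = 58.65
  E: 0 + 3(58.65) = 176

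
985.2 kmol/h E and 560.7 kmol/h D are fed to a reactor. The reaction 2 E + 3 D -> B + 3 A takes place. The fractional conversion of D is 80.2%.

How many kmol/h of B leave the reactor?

D reacted = 0.802 × 560.7 = 449.7 kmol/h; ν_D = −3, so ξ = 449.7/3 = 149.9 kmol/h.
Outlet amounts (n = n₀ + ν ξ):
  E: 985.2 − 2(149.9) = 685.4
  D: 560.7 − 3(149.9) = 111
  B: 0 + 1(149.9) = 149.9
  A: 0 + 3(149.9) = 449.7

150 kmol/h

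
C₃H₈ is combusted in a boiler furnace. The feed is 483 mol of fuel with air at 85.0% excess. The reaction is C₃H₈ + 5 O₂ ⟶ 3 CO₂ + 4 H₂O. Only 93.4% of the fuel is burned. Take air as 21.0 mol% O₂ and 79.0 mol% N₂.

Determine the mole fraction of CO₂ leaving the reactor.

0.0609

Stoichiometric O₂ = 5 × 483 = 2415 mol; O₂ fed = 2415 × 1.850 = 4468 mol.
N₂ fed = 4468 × 79/21 = 16810 mol.
Fuel reacted = 0.934 × 483 → ξ = 451.1 mol.
Outlet (n = n₀ + ν ξ):
  C₃H₈: 483 − 1(451.1) = 31.88
  O₂: 4468 − 5(451.1) = 2212
  N₂: 16810 (inert)
  CO₂: 0 + 3(451.1) = 1353
  H₂O: 0 + 4(451.1) = 1804
Total out = 22210 mol; y_CO₂ = 1353 / 22210 = 0.06094.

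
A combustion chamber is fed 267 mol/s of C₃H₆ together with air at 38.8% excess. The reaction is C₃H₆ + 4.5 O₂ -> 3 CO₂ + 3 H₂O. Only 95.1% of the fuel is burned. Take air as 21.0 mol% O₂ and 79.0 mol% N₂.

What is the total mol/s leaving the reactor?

8340 mol/s

Stoichiometric O₂ = 4.5 × 267 = 1202 mol/s; O₂ fed = 1202 × 1.388 = 1668 mol/s.
N₂ fed = 1668 × 79/21 = 6274 mol/s.
Fuel reacted = 0.951 × 267 → ξ = 253.9 mol/s.
Outlet (n = n₀ + ν ξ):
  C₃H₆: 267 − 1(253.9) = 13.08
  O₂: 1668 − 4.5(253.9) = 525.1
  N₂: 6274 (inert)
  CO₂: 0 + 3(253.9) = 761.8
  H₂O: 0 + 3(253.9) = 761.8
Total out = 13.08 + 525.1 + 6274 + 761.8 + 761.8 = 8335 mol/s.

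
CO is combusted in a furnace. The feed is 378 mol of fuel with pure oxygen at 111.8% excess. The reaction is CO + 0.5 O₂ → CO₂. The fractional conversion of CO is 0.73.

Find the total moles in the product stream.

Stoichiometric O₂ = 0.5 × 378 = 189 mol; O₂ fed = 189 × 2.118 = 400.3 mol.
Fuel reacted = 0.73 × 378 → ξ = 275.9 mol.
Outlet (n = n₀ + ν ξ):
  CO: 378 − 1(275.9) = 102.1
  O₂: 400.3 − 0.5(275.9) = 262.3
  CO₂: 0 + 1(275.9) = 275.9
Total out = 102.1 + 262.3 + 275.9 = 640.3 mol.

640 mol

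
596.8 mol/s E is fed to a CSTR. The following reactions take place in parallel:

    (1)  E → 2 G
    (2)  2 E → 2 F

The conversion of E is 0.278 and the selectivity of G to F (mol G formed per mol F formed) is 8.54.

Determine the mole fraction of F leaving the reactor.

0.0431

Conversion of E: E consumed = 0.278 × 596.8 = 165.9 mol/s = 1ξ₁ + 2ξ₂.
Selectivity: 2ξ₁ / (2ξ₂) = 8.54 → ξ₁ = 8.54 ξ₂.
Substitute: (1·8.54 + 2) ξ₂ = 165.9 → ξ₂ = 15.74 mol/s, ξ₁ = 134.4 mol/s.
Outlet amounts (n = n₀ + Σ ν·ξ):
  E: 596.8 − 1(134.4) − 2(15.74) = 430.9
  G: 0 + 2(134.4) = 268.9
  F: 0 + 2(15.74) = 31.48
Total out = 731.2 mol/s; y_F = 31.48 / 731.2 = 0.04305.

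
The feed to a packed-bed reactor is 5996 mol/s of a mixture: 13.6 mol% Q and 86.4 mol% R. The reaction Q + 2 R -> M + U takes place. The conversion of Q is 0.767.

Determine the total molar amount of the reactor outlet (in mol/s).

5370 mol/s

Q reacted = 0.767 × 815.5 = 625.5 mol/s; ν_Q = −1, so ξ = 625.5/1 = 625.5 mol/s.
Outlet amounts (n = n₀ + ν ξ):
  Q: 815.5 − 1(625.5) = 190
  R: 5181 − 2(625.5) = 3930
  M: 0 + 1(625.5) = 625.5
  U: 0 + 1(625.5) = 625.5
Total out = 190 + 3930 + 625.5 + 625.5 = 5371 mol/s.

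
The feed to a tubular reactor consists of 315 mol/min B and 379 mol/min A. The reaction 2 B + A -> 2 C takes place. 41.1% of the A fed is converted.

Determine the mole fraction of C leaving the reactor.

A reacted = 0.411 × 379 = 155.8 mol/min; ν_A = −1, so ξ = 155.8/1 = 155.8 mol/min.
Outlet amounts (n = n₀ + ν ξ):
  B: 315 − 2(155.8) = 3.462
  A: 379 − 1(155.8) = 223.2
  C: 0 + 2(155.8) = 311.5
Total out = 538.2 mol/min; y_C = 311.5 / 538.2 = 0.5788.

0.579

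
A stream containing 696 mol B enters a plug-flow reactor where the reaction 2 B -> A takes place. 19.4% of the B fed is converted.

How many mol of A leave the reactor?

B reacted = 0.194 × 696 = 135 mol; ν_B = −2, so ξ = 135/2 = 67.51 mol.
Outlet amounts (n = n₀ + ν ξ):
  B: 696 − 2(67.51) = 561
  A: 0 + 1(67.51) = 67.51

67.5 mol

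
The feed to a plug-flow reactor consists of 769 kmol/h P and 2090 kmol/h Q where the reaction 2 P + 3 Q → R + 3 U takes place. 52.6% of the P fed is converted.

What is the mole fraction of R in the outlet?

P reacted = 0.526 × 769 = 404.5 kmol/h; ν_P = −2, so ξ = 404.5/2 = 202.2 kmol/h.
Outlet amounts (n = n₀ + ν ξ):
  P: 769 − 2(202.2) = 364.5
  Q: 2090 − 3(202.2) = 1483
  R: 0 + 1(202.2) = 202.2
  U: 0 + 3(202.2) = 606.7
Total out = 2657 kmol/h; y_R = 202.2 / 2657 = 0.07613.

0.0761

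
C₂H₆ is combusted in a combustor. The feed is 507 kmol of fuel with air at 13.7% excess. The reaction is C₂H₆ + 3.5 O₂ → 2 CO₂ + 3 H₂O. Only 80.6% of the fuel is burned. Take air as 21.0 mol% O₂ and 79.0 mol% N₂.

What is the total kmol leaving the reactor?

10300 kmol

Stoichiometric O₂ = 3.5 × 507 = 1774 kmol; O₂ fed = 1774 × 1.137 = 2018 kmol.
N₂ fed = 2018 × 79/21 = 7590 kmol.
Fuel reacted = 0.806 × 507 → ξ = 408.6 kmol.
Outlet (n = n₀ + ν ξ):
  C₂H₆: 507 − 1(408.6) = 98.36
  O₂: 2018 − 3.5(408.6) = 587.4
  N₂: 7590 (inert)
  CO₂: 0 + 2(408.6) = 817.3
  H₂O: 0 + 3(408.6) = 1226
Total out = 98.36 + 587.4 + 7590 + 817.3 + 1226 = 10320 kmol.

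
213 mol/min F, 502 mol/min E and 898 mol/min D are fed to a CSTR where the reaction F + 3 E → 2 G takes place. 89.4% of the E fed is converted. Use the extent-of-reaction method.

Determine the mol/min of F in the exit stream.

63.4 mol/min

E reacted = 0.894 × 502 = 448.8 mol/min; ν_E = −3, so ξ = 448.8/3 = 149.6 mol/min.
Outlet amounts (n = n₀ + ν ξ):
  F: 213 − 1(149.6) = 63.4
  E: 502 − 3(149.6) = 53.21
  G: 0 + 2(149.6) = 299.2
  D: 898 (inert)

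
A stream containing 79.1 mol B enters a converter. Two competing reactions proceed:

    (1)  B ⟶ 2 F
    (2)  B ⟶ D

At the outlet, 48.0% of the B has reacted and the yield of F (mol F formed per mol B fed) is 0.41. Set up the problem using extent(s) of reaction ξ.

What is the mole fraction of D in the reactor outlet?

0.228

Yield of F: 2ξ₁ / 79.1 = 0.41 → ξ₁ = 16.22 mol.
Conversion of B: 1ξ₁ + 1ξ₂ = 0.48 × 79.1 = 37.97 → ξ₂ = 21.75 mol.
Outlet amounts (n = n₀ + Σ ν·ξ):
  B: 79.1 − 1(16.22) − 1(21.75) = 41.13
  F: 0 + 2(16.22) = 32.43
  D: 0 + 1(21.75) = 21.75
Total out = 95.32 mol; y_D = 21.75 / 95.32 = 0.2282.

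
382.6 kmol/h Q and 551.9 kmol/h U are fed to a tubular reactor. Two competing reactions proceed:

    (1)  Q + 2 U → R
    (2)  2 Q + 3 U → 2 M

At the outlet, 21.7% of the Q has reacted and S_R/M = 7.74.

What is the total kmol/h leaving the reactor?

Conversion of Q: Q consumed = 0.217 × 382.6 = 83.02 kmol/h = 1ξ₁ + 2ξ₂.
Selectivity: 1ξ₁ / (2ξ₂) = 7.74 → ξ₁ = 15.48 ξ₂.
Substitute: (1·15.48 + 2) ξ₂ = 83.02 → ξ₂ = 4.75 kmol/h, ξ₁ = 73.52 kmol/h.
Outlet amounts (n = n₀ + Σ ν·ξ):
  Q: 382.6 − 1(73.52) − 2(4.75) = 299.6
  U: 551.9 − 2(73.52) − 3(4.75) = 390.6
  R: 0 + 1(73.52) = 73.52
  M: 0 + 2(4.75) = 9.499
Total out = 299.6 + 390.6 + 73.52 + 9.499 = 773.2 kmol/h.

773 kmol/h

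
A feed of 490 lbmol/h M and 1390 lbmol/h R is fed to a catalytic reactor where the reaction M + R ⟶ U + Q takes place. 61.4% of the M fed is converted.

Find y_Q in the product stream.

M reacted = 0.614 × 490 = 300.9 lbmol/h; ν_M = −1, so ξ = 300.9/1 = 300.9 lbmol/h.
Outlet amounts (n = n₀ + ν ξ):
  M: 490 − 1(300.9) = 189.1
  R: 1390 − 1(300.9) = 1089
  U: 0 + 1(300.9) = 300.9
  Q: 0 + 1(300.9) = 300.9
Total out = 1880 lbmol/h; y_Q = 300.9 / 1880 = 0.16.

0.16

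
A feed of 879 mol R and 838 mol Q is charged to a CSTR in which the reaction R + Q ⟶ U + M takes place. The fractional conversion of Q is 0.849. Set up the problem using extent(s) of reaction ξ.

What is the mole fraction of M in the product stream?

Q reacted = 0.849 × 838 = 711.5 mol; ν_Q = −1, so ξ = 711.5/1 = 711.5 mol.
Outlet amounts (n = n₀ + ν ξ):
  R: 879 − 1(711.5) = 167.5
  Q: 838 − 1(711.5) = 126.5
  U: 0 + 1(711.5) = 711.5
  M: 0 + 1(711.5) = 711.5
Total out = 1717 mol; y_M = 711.5 / 1717 = 0.4144.

0.414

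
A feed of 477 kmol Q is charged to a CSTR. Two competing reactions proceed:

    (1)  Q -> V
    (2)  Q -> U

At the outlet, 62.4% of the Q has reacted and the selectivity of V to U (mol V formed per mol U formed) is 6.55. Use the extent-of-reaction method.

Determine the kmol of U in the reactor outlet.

Conversion of Q: Q consumed = 0.624 × 477 = 297.6 kmol = 1ξ₁ + 1ξ₂.
Selectivity: 1ξ₁ / (1ξ₂) = 6.55 → ξ₁ = 6.55 ξ₂.
Substitute: (1·6.55 + 1) ξ₂ = 297.6 → ξ₂ = 39.42 kmol, ξ₁ = 258.2 kmol.
Outlet amounts (n = n₀ + Σ ν·ξ):
  Q: 477 − 1(258.2) − 1(39.42) = 179.4
  V: 0 + 1(258.2) = 258.2
  U: 0 + 1(39.42) = 39.42

39.4 kmol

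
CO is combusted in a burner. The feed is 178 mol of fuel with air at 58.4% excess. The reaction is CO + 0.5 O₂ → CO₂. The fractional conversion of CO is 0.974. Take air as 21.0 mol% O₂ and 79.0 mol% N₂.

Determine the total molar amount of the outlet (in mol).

Stoichiometric O₂ = 0.5 × 178 = 89 mol; O₂ fed = 89 × 1.584 = 141 mol.
N₂ fed = 141 × 79/21 = 530.3 mol.
Fuel reacted = 0.974 × 178 → ξ = 173.4 mol.
Outlet (n = n₀ + ν ξ):
  CO: 178 − 1(173.4) = 4.628
  O₂: 141 − 0.5(173.4) = 54.29
  N₂: 530.3 (inert)
  CO₂: 0 + 1(173.4) = 173.4
Total out = 4.628 + 54.29 + 530.3 + 173.4 = 762.6 mol.

763 mol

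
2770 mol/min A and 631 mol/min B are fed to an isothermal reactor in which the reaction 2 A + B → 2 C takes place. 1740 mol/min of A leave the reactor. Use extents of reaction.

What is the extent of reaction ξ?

For A: n = n₀ − 2ξ → 1740 = 2770 − 2ξ, giving ξ = 515 mol/min.
Outlet amounts (n = n₀ + ν ξ):
  A: 2770 − 2(515) = 1740
  B: 631 − 1(515) = 116
  C: 0 + 2(515) = 1030

ξ = 515 mol/min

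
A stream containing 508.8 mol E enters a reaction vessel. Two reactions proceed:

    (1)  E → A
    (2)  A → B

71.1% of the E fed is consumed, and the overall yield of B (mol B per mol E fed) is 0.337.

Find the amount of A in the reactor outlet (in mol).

190 mol

Conversion of E: E consumed = 1ξ₁ = 0.711 × 508.8 → ξ₁ = 361.8 mol.
Yield of B: 1ξ₂ / 508.8 = 0.337 → ξ₂ = 171.5 mol.
Outlet amounts (n = n₀ + Σ ν·ξ):
  E: 508.8 − 1(361.8) = 147
  A: 0 + 1(361.8) − 1(171.5) = 190.3
  B: 0 + 1(171.5) = 171.5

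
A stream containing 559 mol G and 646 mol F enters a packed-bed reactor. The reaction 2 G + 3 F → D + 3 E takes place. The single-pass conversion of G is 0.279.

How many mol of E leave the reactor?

234 mol

G reacted = 0.279 × 559 = 156 mol; ν_G = −2, so ξ = 156/2 = 77.98 mol.
Outlet amounts (n = n₀ + ν ξ):
  G: 559 − 2(77.98) = 403
  F: 646 − 3(77.98) = 412.1
  D: 0 + 1(77.98) = 77.98
  E: 0 + 3(77.98) = 233.9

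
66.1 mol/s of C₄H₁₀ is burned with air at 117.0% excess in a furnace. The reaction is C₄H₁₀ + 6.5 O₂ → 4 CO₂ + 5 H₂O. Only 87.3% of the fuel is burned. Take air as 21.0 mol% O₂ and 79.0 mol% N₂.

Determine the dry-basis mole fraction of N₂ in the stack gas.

0.815

Stoichiometric O₂ = 6.5 × 66.1 = 429.6 mol/s; O₂ fed = 429.6 × 2.170 = 932.3 mol/s.
N₂ fed = 932.3 × 79/21 = 3507 mol/s.
Fuel reacted = 0.873 × 66.1 → ξ = 57.71 mol/s.
Outlet (n = n₀ + ν ξ):
  C₄H₁₀: 66.1 − 1(57.71) = 8.395
  O₂: 932.3 − 6.5(57.71) = 557.3
  N₂: 3507 (inert)
  CO₂: 0 + 4(57.71) = 230.8
  H₂O: 0 + 5(57.71) = 288.5
Dry total = 4304 mol/s; y_N₂ (dry) = 3507 / 4304 = 0.8149.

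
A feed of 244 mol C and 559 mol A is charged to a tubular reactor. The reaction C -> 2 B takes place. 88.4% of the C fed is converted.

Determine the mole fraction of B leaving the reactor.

C reacted = 0.884 × 244 = 215.7 mol; ν_C = −1, so ξ = 215.7/1 = 215.7 mol.
Outlet amounts (n = n₀ + ν ξ):
  C: 244 − 1(215.7) = 28.3
  B: 0 + 2(215.7) = 431.4
  A: 559 (inert)
Total out = 1019 mol; y_B = 431.4 / 1019 = 0.4235.

0.423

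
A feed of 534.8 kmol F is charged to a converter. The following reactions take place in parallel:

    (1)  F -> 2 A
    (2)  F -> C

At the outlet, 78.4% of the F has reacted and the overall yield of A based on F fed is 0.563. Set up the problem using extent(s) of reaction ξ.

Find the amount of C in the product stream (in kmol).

Yield of A: 2ξ₁ / 534.8 = 0.563 → ξ₁ = 150.5 kmol.
Conversion of F: 1ξ₁ + 1ξ₂ = 0.784 × 534.8 = 419.3 → ξ₂ = 268.7 kmol.
Outlet amounts (n = n₀ + Σ ν·ξ):
  F: 534.8 − 1(150.5) − 1(268.7) = 115.5
  A: 0 + 2(150.5) = 301.1
  C: 0 + 1(268.7) = 268.7

269 kmol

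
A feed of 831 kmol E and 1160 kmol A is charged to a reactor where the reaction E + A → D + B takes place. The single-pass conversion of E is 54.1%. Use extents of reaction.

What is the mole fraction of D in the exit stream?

0.226

E reacted = 0.541 × 831 = 449.6 kmol; ν_E = −1, so ξ = 449.6/1 = 449.6 kmol.
Outlet amounts (n = n₀ + ν ξ):
  E: 831 − 1(449.6) = 381.4
  A: 1160 − 1(449.6) = 710.4
  D: 0 + 1(449.6) = 449.6
  B: 0 + 1(449.6) = 449.6
Total out = 1991 kmol; y_D = 449.6 / 1991 = 0.2258.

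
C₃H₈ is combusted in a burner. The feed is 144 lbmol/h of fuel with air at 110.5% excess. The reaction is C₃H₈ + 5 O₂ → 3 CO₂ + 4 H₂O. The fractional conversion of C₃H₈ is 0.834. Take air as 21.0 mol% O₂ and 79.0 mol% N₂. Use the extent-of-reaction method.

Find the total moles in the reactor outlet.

7480 lbmol/h

Stoichiometric O₂ = 5 × 144 = 720 lbmol/h; O₂ fed = 720 × 2.105 = 1516 lbmol/h.
N₂ fed = 1516 × 79/21 = 5702 lbmol/h.
Fuel reacted = 0.834 × 144 → ξ = 120.1 lbmol/h.
Outlet (n = n₀ + ν ξ):
  C₃H₈: 144 − 1(120.1) = 23.9
  O₂: 1516 − 5(120.1) = 915.1
  N₂: 5702 (inert)
  CO₂: 0 + 3(120.1) = 360.3
  H₂O: 0 + 4(120.1) = 480.4
Total out = 23.9 + 915.1 + 5702 + 360.3 + 480.4 = 7481 lbmol/h.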